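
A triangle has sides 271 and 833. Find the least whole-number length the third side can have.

563

The third side must be strictly greater than |271 − 833| = 562.
The smallest integer above 562 is 563.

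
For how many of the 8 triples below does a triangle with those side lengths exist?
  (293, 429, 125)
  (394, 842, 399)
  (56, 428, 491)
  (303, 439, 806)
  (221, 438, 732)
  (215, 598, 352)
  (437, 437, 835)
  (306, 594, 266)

(125,293,429): 125+293 ≤ 429 → not valid
(394,399,842): 394+399 ≤ 842 → not valid
(56,428,491): 56+428 ≤ 491 → not valid
(303,439,806): 303+439 ≤ 806 → not valid
(221,438,732): 221+438 ≤ 732 → not valid
(215,352,598): 215+352 ≤ 598 → not valid
(437,437,835): 437+437 > 835 → valid
(266,306,594): 266+306 ≤ 594 → not valid
1 of the 8 triples forms a triangle.

1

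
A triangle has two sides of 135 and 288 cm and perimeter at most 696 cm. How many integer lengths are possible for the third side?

Triangle inequality: 153 < x < 423. Perimeter ≤ 696 gives x ≤ 696 − 135 − 288 = 273.
So 153 < x ≤ 273; integers 154 through 273: 120 values.

120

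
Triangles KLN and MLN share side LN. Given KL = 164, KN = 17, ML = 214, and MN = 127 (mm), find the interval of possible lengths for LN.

147 < LN < 181

From triangle KLN: |164 − 17| < LN < 164 + 17, i.e. 147 < LN < 181.
From triangle MLN: 87 < LN < 341.
Both must hold, so LN lies in the intersection.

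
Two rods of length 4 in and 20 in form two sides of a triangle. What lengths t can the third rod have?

By the triangle inequality, t must be less than 4 + 20 = 24 and greater than |4 − 20| = 16.

16 < t < 24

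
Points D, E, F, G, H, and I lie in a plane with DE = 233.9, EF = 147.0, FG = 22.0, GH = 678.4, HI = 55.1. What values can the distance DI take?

220.4 ≤ DI ≤ 1136.4

The maximum is all hops collinear in one direction: 233.9 + 147.0 + 22.0 + 678.4 + 55.1 = 1136.4.
The longest hop is 678.4; the others sum to 458.0. Folding the others back against it leaves at least 678.4 − 458.0 = 220.4.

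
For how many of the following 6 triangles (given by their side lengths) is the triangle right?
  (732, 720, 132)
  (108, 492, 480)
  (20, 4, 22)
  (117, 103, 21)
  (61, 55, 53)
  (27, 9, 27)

(732,720,132): 132²+720² = 535824 = 732² → right
(108,492,480): 108²+480² = 242064 = 492² → right
(20,4,22): 4²+20² = 416 < 484 = 22² → obtuse
(117,103,21): 21²+103² = 11050 < 13689 = 117² → obtuse
(61,55,53): 53²+55² = 5834 > 3721 = 61² → acute
(27,9,27): 9²+27² = 810 > 729 = 27² → acute
2 of the 6 are right.

2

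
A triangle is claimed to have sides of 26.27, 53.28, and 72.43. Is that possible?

Yes

The longest side is 72.43, and the other two sum to 79.55.
Since 79.55 > 72.43, the triangle inequality holds.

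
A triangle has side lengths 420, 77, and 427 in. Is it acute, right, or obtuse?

Compare the square of the longest side to the sum of squares of the other two: 77² + 420² = 182329 = 427².

right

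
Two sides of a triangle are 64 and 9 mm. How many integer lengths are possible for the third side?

17

The third side lies in the open interval (55, 73).
Integers from 56 to 72 inclusive: 72 − 56 + 1 = 17.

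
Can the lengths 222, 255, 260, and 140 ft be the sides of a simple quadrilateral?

A quadrilateral exists iff every side is shorter than the sum of the others — equivalently, the longest side is less than the sum of the rest.
Longest side 260 < 617 (sum of the remaining 3), so yes.

Yes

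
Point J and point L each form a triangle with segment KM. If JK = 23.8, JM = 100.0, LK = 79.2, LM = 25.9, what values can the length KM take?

From triangle JKM: |23.8 − 100.0| < KM < 23.8 + 100.0, i.e. 76.2 < KM < 123.8.
From triangle LKM: 53.3 < KM < 105.1.
Both must hold, so KM lies in the intersection.

76.2 < KM < 105.1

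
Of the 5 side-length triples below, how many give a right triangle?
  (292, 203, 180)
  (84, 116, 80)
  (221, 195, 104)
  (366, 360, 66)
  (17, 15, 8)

(292,203,180): 180²+203² = 73609 < 85264 = 292² → obtuse
(84,116,80): 80²+84² = 13456 = 116² → right
(221,195,104): 104²+195² = 48841 = 221² → right
(366,360,66): 66²+360² = 133956 = 366² → right
(17,15,8): 8²+15² = 289 = 17² → right
4 of the 5 are right.

4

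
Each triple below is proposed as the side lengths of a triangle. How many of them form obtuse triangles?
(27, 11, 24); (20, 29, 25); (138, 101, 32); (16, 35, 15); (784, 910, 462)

(27,11,24): 11²+24² = 697 < 729 = 27² → obtuse
(20,29,25): 20²+25² = 1025 > 841 = 29² → acute
(138,101,32): 32+101 ≤ 138, not a triangle
(16,35,15): 15+16 ≤ 35, not a triangle
(784,910,462): 462²+784² = 828100 = 910² → right
1 of the 5 is obtuse.

1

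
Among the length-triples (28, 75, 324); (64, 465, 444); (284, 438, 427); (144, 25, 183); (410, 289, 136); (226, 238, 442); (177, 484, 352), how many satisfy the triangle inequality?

(28,75,324): 28+75 ≤ 324 → not valid
(64,444,465): 64+444 > 465 → valid
(284,427,438): 284+427 > 438 → valid
(25,144,183): 25+144 ≤ 183 → not valid
(136,289,410): 136+289 > 410 → valid
(226,238,442): 226+238 > 442 → valid
(177,352,484): 177+352 > 484 → valid
5 of the 7 triples form a triangle.

5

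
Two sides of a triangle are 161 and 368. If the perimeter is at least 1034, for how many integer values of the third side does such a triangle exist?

Triangle inequality: 207 < x < 529. Perimeter ≥ 1034 gives x ≥ 1034 − 161 − 368 = 505.
So 505 ≤ x < 529; integers 505 through 528: 24 values.

24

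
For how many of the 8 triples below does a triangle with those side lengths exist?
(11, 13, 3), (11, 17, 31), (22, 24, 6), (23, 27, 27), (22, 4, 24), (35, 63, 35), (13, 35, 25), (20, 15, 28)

7

(3,11,13): 3+11 > 13 → valid
(11,17,31): 11+17 ≤ 31 → not valid
(6,22,24): 6+22 > 24 → valid
(23,27,27): 23+27 > 27 → valid
(4,22,24): 4+22 > 24 → valid
(35,35,63): 35+35 > 63 → valid
(13,25,35): 13+25 > 35 → valid
(15,20,28): 15+20 > 28 → valid
7 of the 8 triples form a triangle.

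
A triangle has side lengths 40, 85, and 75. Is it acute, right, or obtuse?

Compare the square of the longest side to the sum of squares of the other two: 40² + 75² = 7225 = 85².

right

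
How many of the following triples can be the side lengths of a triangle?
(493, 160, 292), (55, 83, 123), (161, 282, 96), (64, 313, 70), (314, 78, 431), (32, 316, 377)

(160,292,493): 160+292 ≤ 493 → not valid
(55,83,123): 55+83 > 123 → valid
(96,161,282): 96+161 ≤ 282 → not valid
(64,70,313): 64+70 ≤ 313 → not valid
(78,314,431): 78+314 ≤ 431 → not valid
(32,316,377): 32+316 ≤ 377 → not valid
1 of the 6 triples forms a triangle.

1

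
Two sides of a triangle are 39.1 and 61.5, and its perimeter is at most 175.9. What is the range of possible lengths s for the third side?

Triangle inequality alone gives 22.4 < s < 100.6.
The perimeter condition gives s ≤ 175.9 − 39.1 − 61.5 = 75.3.
Intersecting the two: 22.4 < s ≤ 75.3.

22.4 < s ≤ 75.3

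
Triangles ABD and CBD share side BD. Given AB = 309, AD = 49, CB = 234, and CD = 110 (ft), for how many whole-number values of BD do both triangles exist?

From triangle ABD: 260 < BD < 358.
From triangle CBD: 124 < BD < 344.
Intersection: 260 < BD < 344, so integers 261 through 343: 83 values.

83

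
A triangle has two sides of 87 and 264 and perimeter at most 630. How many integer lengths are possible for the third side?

102

Triangle inequality: 177 < x < 351. Perimeter ≤ 630 gives x ≤ 630 − 87 − 264 = 279.
So 177 < x ≤ 279; integers 178 through 279: 102 values.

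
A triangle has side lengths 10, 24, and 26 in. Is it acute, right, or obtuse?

right

Compare the square of the longest side to the sum of squares of the other two: 10² + 24² = 676 = 26².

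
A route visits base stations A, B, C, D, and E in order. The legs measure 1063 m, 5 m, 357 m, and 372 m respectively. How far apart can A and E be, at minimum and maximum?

329 ≤ AE ≤ 1797 m

The maximum is all hops collinear in one direction: 1063 + 5 + 357 + 372 = 1797.
The longest hop is 1063; the others sum to 734. Folding the others back against it leaves at least 1063 − 734 = 329.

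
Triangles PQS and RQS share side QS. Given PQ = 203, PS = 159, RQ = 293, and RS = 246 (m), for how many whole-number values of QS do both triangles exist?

From triangle PQS: 44 < QS < 362.
From triangle RQS: 47 < QS < 539.
Intersection: 47 < QS < 362, so integers 48 through 361: 314 values.

314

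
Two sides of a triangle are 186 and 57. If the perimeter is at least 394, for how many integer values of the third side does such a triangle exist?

92

Triangle inequality: 129 < x < 243. Perimeter ≥ 394 gives x ≥ 394 − 186 − 57 = 151.
So 151 ≤ x < 243; integers 151 through 242: 92 values.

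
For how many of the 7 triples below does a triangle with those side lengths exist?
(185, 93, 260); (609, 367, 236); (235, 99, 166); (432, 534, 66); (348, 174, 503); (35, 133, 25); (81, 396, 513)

(93,185,260): 93+185 > 260 → valid
(236,367,609): 236+367 ≤ 609 → not valid
(99,166,235): 99+166 > 235 → valid
(66,432,534): 66+432 ≤ 534 → not valid
(174,348,503): 174+348 > 503 → valid
(25,35,133): 25+35 ≤ 133 → not valid
(81,396,513): 81+396 ≤ 513 → not valid
3 of the 7 triples form a triangle.

3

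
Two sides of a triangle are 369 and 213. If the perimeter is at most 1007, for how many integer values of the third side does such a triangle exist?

269

Triangle inequality: 156 < x < 582. Perimeter ≤ 1007 gives x ≤ 1007 − 369 − 213 = 425.
So 156 < x ≤ 425; integers 157 through 425: 269 values.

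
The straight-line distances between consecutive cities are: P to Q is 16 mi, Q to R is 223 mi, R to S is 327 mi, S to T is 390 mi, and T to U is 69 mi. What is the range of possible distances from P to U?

The maximum is all hops collinear in one direction: 16 + 223 + 327 + 390 + 69 = 1025.
The longest hop is 390; the others sum to 635. Since 390 ≤ 635, the path can fold back on itself completely, so the minimum distance is 0.

0 ≤ PU ≤ 1025 mi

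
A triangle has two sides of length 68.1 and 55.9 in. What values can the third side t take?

By the triangle inequality, t must be less than 68.1 + 55.9 = 124.0 and greater than |68.1 − 55.9| = 12.2.

12.2 < t < 124.0 (in)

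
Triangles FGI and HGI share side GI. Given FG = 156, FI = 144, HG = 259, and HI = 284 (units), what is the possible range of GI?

25 < GI < 300

From triangle FGI: |156 − 144| < GI < 156 + 144, i.e. 12 < GI < 300.
From triangle HGI: 25 < GI < 543.
Both must hold, so GI lies in the intersection.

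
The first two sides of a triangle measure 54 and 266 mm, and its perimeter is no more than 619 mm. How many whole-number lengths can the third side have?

87

Triangle inequality: 212 < x < 320. Perimeter ≤ 619 gives x ≤ 619 − 54 − 266 = 299.
So 212 < x ≤ 299; integers 213 through 299: 87 values.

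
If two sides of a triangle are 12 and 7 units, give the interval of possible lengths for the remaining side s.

By the triangle inequality, s must be less than 12 + 7 = 19 and greater than |12 − 7| = 5.

5 < s < 19 (units)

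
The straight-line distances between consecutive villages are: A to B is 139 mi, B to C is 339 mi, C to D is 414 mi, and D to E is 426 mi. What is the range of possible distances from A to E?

0 ≤ AE ≤ 1318 mi

The maximum is all hops collinear in one direction: 139 + 339 + 414 + 426 = 1318.
The longest hop is 426; the others sum to 892. Since 426 ≤ 892, the path can fold back on itself completely, so the minimum distance is 0.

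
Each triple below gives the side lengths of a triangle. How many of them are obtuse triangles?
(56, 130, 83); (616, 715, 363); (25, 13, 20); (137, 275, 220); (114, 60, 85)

(56,130,83): 56²+83² = 10025 < 16900 = 130² → obtuse
(616,715,363): 363²+616² = 511225 = 715² → right
(25,13,20): 13²+20² = 569 < 625 = 25² → obtuse
(137,275,220): 137²+220² = 67169 < 75625 = 275² → obtuse
(114,60,85): 60²+85² = 10825 < 12996 = 114² → obtuse
4 of the 5 are obtuse.

4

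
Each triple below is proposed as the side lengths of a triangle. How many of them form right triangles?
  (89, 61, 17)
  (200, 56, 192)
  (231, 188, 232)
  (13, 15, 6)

1

(89,61,17): 17+61 ≤ 89, not a triangle
(200,56,192): 56²+192² = 40000 = 200² → right
(231,188,232): 188²+231² = 88705 > 53824 = 232² → acute
(13,15,6): 6²+13² = 205 < 225 = 15² → obtuse
1 of the 4 is right.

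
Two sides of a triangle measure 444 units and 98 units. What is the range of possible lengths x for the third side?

By the triangle inequality, x must be less than 444 + 98 = 542 and greater than |444 − 98| = 346.

346 < x < 542 (units)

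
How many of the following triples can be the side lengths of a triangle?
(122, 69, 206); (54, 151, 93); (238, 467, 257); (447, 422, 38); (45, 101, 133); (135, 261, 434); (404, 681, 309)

(69,122,206): 69+122 ≤ 206 → not valid
(54,93,151): 54+93 ≤ 151 → not valid
(238,257,467): 238+257 > 467 → valid
(38,422,447): 38+422 > 447 → valid
(45,101,133): 45+101 > 133 → valid
(135,261,434): 135+261 ≤ 434 → not valid
(309,404,681): 309+404 > 681 → valid
4 of the 7 triples form a triangle.

4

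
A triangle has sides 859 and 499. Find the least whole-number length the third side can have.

361

The third side must be strictly greater than |859 − 499| = 360.
The smallest integer above 360 is 361.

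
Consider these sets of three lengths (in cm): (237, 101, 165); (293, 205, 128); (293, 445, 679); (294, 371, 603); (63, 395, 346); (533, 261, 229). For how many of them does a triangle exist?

(101,165,237): 101+165 > 237 → valid
(128,205,293): 128+205 > 293 → valid
(293,445,679): 293+445 > 679 → valid
(294,371,603): 294+371 > 603 → valid
(63,346,395): 63+346 > 395 → valid
(229,261,533): 229+261 ≤ 533 → not valid
5 of the 6 triples form a triangle.

5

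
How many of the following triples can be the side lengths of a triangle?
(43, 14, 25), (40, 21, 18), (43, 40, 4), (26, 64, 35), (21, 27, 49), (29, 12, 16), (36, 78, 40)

(14,25,43): 14+25 ≤ 43 → not valid
(18,21,40): 18+21 ≤ 40 → not valid
(4,40,43): 4+40 > 43 → valid
(26,35,64): 26+35 ≤ 64 → not valid
(21,27,49): 21+27 ≤ 49 → not valid
(12,16,29): 12+16 ≤ 29 → not valid
(36,40,78): 36+40 ≤ 78 → not valid
1 of the 7 triples forms a triangle.

1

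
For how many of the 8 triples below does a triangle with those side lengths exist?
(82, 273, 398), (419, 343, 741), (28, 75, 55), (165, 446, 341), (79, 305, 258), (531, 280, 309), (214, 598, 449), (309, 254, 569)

6

(82,273,398): 82+273 ≤ 398 → not valid
(343,419,741): 343+419 > 741 → valid
(28,55,75): 28+55 > 75 → valid
(165,341,446): 165+341 > 446 → valid
(79,258,305): 79+258 > 305 → valid
(280,309,531): 280+309 > 531 → valid
(214,449,598): 214+449 > 598 → valid
(254,309,569): 254+309 ≤ 569 → not valid
6 of the 8 triples form a triangle.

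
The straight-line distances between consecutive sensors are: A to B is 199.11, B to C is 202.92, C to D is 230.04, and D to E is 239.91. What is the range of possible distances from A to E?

0 ≤ AE ≤ 871.98

The maximum is all hops collinear in one direction: 199.11 + 202.92 + 230.04 + 239.91 = 871.98.
The longest hop is 239.91; the others sum to 632.07. Since 239.91 ≤ 632.07, the path can fold back on itself completely, so the minimum distance is 0.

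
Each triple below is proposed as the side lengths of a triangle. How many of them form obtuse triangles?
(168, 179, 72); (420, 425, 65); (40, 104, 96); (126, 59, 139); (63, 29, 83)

1

(168,179,72): 72²+168² = 33408 > 32041 = 179² → acute
(420,425,65): 65²+420² = 180625 = 425² → right
(40,104,96): 40²+96² = 10816 = 104² → right
(126,59,139): 59²+126² = 19357 > 19321 = 139² → acute
(63,29,83): 29²+63² = 4810 < 6889 = 83² → obtuse
1 of the 5 is obtuse.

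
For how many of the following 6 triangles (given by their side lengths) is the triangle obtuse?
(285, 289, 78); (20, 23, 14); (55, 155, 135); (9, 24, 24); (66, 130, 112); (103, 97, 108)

(285,289,78): 78²+285² = 87309 > 83521 = 289² → acute
(20,23,14): 14²+20² = 596 > 529 = 23² → acute
(55,155,135): 55²+135² = 21250 < 24025 = 155² → obtuse
(9,24,24): 9²+24² = 657 > 576 = 24² → acute
(66,130,112): 66²+112² = 16900 = 130² → right
(103,97,108): 97²+103² = 20018 > 11664 = 108² → acute
1 of the 6 is obtuse.

1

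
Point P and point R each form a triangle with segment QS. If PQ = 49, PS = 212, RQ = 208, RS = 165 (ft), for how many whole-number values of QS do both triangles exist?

97

From triangle PQS: 163 < QS < 261.
From triangle RQS: 43 < QS < 373.
Intersection: 163 < QS < 261, so integers 164 through 260: 97 values.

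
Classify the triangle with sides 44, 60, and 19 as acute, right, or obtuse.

obtuse

Compare the square of the longest side to the sum of squares of the other two: 19² + 44² = 2297 < 3600 = 60².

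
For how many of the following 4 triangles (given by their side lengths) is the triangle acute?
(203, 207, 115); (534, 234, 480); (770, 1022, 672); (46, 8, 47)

1

(203,207,115): 115²+203² = 54434 > 42849 = 207² → acute
(534,234,480): 234²+480² = 285156 = 534² → right
(770,1022,672): 672²+770² = 1044484 = 1022² → right
(46,8,47): 8²+46² = 2180 < 2209 = 47² → obtuse
1 of the 4 is acute.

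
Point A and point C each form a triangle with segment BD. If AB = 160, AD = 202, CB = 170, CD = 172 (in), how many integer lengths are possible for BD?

299

From triangle ABD: 42 < BD < 362.
From triangle CBD: 2 < BD < 342.
Intersection: 42 < BD < 342, so integers 43 through 341: 299 values.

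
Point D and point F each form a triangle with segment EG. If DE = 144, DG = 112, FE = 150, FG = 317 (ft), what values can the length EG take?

167 < EG < 256

From triangle DEG: |144 − 112| < EG < 144 + 112, i.e. 32 < EG < 256.
From triangle FEG: 167 < EG < 467.
Both must hold, so EG lies in the intersection.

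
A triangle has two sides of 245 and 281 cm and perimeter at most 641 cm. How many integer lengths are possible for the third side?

79

Triangle inequality: 36 < x < 526. Perimeter ≤ 641 gives x ≤ 641 − 245 − 281 = 115.
So 36 < x ≤ 115; integers 37 through 115: 79 values.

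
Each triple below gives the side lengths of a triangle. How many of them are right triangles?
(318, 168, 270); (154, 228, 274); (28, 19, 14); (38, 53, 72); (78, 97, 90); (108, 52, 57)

(318,168,270): 168²+270² = 101124 = 318² → right
(154,228,274): 154²+228² = 75700 > 75076 = 274² → acute
(28,19,14): 14²+19² = 557 < 784 = 28² → obtuse
(38,53,72): 38²+53² = 4253 < 5184 = 72² → obtuse
(78,97,90): 78²+90² = 14184 > 9409 = 97² → acute
(108,52,57): 52²+57² = 5953 < 11664 = 108² → obtuse
1 of the 6 is right.

1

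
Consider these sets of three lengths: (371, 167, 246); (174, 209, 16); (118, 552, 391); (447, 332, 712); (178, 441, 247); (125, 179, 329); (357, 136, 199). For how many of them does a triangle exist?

2

(167,246,371): 167+246 > 371 → valid
(16,174,209): 16+174 ≤ 209 → not valid
(118,391,552): 118+391 ≤ 552 → not valid
(332,447,712): 332+447 > 712 → valid
(178,247,441): 178+247 ≤ 441 → not valid
(125,179,329): 125+179 ≤ 329 → not valid
(136,199,357): 136+199 ≤ 357 → not valid
2 of the 7 triples form a triangle.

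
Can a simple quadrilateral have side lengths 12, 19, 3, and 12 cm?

Yes

A quadrilateral exists iff every side is shorter than the sum of the others — equivalently, the longest side is less than the sum of the rest.
Longest side 19 < 27 (sum of the remaining 3), so yes.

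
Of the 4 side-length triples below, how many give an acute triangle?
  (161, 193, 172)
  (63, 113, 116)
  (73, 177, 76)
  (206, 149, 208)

3

(161,193,172): 161²+172² = 55505 > 37249 = 193² → acute
(63,113,116): 63²+113² = 16738 > 13456 = 116² → acute
(73,177,76): 73+76 ≤ 177, not a triangle
(206,149,208): 149²+206² = 64637 > 43264 = 208² → acute
3 of the 4 are acute.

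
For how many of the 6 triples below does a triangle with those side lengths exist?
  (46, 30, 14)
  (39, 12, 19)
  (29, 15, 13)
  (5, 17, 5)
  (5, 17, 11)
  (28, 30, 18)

1

(14,30,46): 14+30 ≤ 46 → not valid
(12,19,39): 12+19 ≤ 39 → not valid
(13,15,29): 13+15 ≤ 29 → not valid
(5,5,17): 5+5 ≤ 17 → not valid
(5,11,17): 5+11 ≤ 17 → not valid
(18,28,30): 18+28 > 30 → valid
1 of the 6 triples forms a triangle.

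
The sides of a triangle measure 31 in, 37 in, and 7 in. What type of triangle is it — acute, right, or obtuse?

obtuse

Compare the square of the longest side to the sum of squares of the other two: 7² + 31² = 1010 < 1369 = 37².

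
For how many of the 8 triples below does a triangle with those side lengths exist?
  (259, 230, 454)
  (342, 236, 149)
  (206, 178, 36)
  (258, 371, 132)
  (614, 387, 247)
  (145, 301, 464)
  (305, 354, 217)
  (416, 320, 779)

(230,259,454): 230+259 > 454 → valid
(149,236,342): 149+236 > 342 → valid
(36,178,206): 36+178 > 206 → valid
(132,258,371): 132+258 > 371 → valid
(247,387,614): 247+387 > 614 → valid
(145,301,464): 145+301 ≤ 464 → not valid
(217,305,354): 217+305 > 354 → valid
(320,416,779): 320+416 ≤ 779 → not valid
6 of the 8 triples form a triangle.

6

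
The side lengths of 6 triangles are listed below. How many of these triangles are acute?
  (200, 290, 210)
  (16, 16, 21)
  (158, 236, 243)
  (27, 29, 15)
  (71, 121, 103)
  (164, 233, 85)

4

(200,290,210): 200²+210² = 84100 = 290² → right
(16,16,21): 16²+16² = 512 > 441 = 21² → acute
(158,236,243): 158²+236² = 80660 > 59049 = 243² → acute
(27,29,15): 15²+27² = 954 > 841 = 29² → acute
(71,121,103): 71²+103² = 15650 > 14641 = 121² → acute
(164,233,85): 85²+164² = 34121 < 54289 = 233² → obtuse
4 of the 6 are acute.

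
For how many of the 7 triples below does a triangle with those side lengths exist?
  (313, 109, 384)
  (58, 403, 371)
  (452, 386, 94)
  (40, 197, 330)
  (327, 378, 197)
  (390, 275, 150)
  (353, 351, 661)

6

(109,313,384): 109+313 > 384 → valid
(58,371,403): 58+371 > 403 → valid
(94,386,452): 94+386 > 452 → valid
(40,197,330): 40+197 ≤ 330 → not valid
(197,327,378): 197+327 > 378 → valid
(150,275,390): 150+275 > 390 → valid
(351,353,661): 351+353 > 661 → valid
6 of the 7 triples form a triangle.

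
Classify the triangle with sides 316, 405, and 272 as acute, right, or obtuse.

Compare the square of the longest side to the sum of squares of the other two: 272² + 316² = 173840 > 164025 = 405².

acute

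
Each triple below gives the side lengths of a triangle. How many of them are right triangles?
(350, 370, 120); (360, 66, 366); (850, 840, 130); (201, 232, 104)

3

(350,370,120): 120²+350² = 136900 = 370² → right
(360,66,366): 66²+360² = 133956 = 366² → right
(850,840,130): 130²+840² = 722500 = 850² → right
(201,232,104): 104²+201² = 51217 < 53824 = 232² → obtuse
3 of the 4 are right.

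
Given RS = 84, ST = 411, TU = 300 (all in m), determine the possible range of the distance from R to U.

The maximum is all hops collinear in one direction: 84 + 411 + 300 = 795.
The longest hop is 411; the others sum to 384. Folding the others back against it leaves at least 411 − 384 = 27.

27 ≤ RU ≤ 795 m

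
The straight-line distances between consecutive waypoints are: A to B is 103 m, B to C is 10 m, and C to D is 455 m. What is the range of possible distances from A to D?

342 ≤ AD ≤ 568 m

The maximum is all hops collinear in one direction: 103 + 10 + 455 = 568.
The longest hop is 455; the others sum to 113. Folding the others back against it leaves at least 455 − 113 = 342.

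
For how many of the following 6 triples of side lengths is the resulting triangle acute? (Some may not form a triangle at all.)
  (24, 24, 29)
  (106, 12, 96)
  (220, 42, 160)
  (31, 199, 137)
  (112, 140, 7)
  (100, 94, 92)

2

(24,24,29): 24²+24² = 1152 > 841 = 29² → acute
(106,12,96): 12²+96² = 9360 < 11236 = 106² → obtuse
(220,42,160): 42+160 ≤ 220, not a triangle
(31,199,137): 31+137 ≤ 199, not a triangle
(112,140,7): 7+112 ≤ 140, not a triangle
(100,94,92): 92²+94² = 17300 > 10000 = 100² → acute
2 of the 6 are acute.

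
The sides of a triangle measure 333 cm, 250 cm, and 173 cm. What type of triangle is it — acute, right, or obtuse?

obtuse

Compare the square of the longest side to the sum of squares of the other two: 173² + 250² = 92429 < 110889 = 333².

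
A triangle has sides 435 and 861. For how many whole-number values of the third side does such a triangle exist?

The third side lies in the open interval (426, 1296).
Integers from 427 to 1295 inclusive: 1295 − 427 + 1 = 869.

869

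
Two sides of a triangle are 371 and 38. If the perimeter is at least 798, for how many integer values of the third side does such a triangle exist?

20

Triangle inequality: 333 < x < 409. Perimeter ≥ 798 gives x ≥ 798 − 371 − 38 = 389.
So 389 ≤ x < 409; integers 389 through 408: 20 values.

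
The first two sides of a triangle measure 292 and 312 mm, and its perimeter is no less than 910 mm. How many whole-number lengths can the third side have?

298

Triangle inequality: 20 < x < 604. Perimeter ≥ 910 gives x ≥ 910 − 292 − 312 = 306.
So 306 ≤ x < 604; integers 306 through 603: 298 values.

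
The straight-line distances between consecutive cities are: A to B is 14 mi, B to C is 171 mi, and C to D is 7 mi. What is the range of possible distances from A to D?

The maximum is all hops collinear in one direction: 14 + 171 + 7 = 192.
The longest hop is 171; the others sum to 21. Folding the others back against it leaves at least 171 − 21 = 150.

150 ≤ AD ≤ 192 mi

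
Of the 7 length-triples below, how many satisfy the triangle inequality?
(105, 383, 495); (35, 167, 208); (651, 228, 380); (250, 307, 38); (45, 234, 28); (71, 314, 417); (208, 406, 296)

(105,383,495): 105+383 ≤ 495 → not valid
(35,167,208): 35+167 ≤ 208 → not valid
(228,380,651): 228+380 ≤ 651 → not valid
(38,250,307): 38+250 ≤ 307 → not valid
(28,45,234): 28+45 ≤ 234 → not valid
(71,314,417): 71+314 ≤ 417 → not valid
(208,296,406): 208+296 > 406 → valid
1 of the 7 triples forms a triangle.

1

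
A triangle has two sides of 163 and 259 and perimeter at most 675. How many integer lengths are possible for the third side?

157

Triangle inequality: 96 < x < 422. Perimeter ≤ 675 gives x ≤ 675 − 163 − 259 = 253.
So 96 < x ≤ 253; integers 97 through 253: 157 values.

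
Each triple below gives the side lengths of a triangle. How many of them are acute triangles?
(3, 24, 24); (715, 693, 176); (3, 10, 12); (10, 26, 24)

(3,24,24): 3²+24² = 585 > 576 = 24² → acute
(715,693,176): 176²+693² = 511225 = 715² → right
(3,10,12): 3²+10² = 109 < 144 = 12² → obtuse
(10,26,24): 10²+24² = 676 = 26² → right
1 of the 4 is acute.

1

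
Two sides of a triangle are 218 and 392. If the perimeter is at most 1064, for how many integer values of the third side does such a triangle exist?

Triangle inequality: 174 < x < 610. Perimeter ≤ 1064 gives x ≤ 1064 − 218 − 392 = 454.
So 174 < x ≤ 454; integers 175 through 454: 280 values.

280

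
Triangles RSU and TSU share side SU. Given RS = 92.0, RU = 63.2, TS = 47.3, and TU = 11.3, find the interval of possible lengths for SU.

36.0 < SU < 58.6

From triangle RSU: |92.0 − 63.2| < SU < 92.0 + 63.2, i.e. 28.8 < SU < 155.2.
From triangle TSU: 36.0 < SU < 58.6.
Both must hold, so SU lies in the intersection.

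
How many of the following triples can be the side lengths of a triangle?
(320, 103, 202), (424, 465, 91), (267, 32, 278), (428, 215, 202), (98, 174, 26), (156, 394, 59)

(103,202,320): 103+202 ≤ 320 → not valid
(91,424,465): 91+424 > 465 → valid
(32,267,278): 32+267 > 278 → valid
(202,215,428): 202+215 ≤ 428 → not valid
(26,98,174): 26+98 ≤ 174 → not valid
(59,156,394): 59+156 ≤ 394 → not valid
2 of the 6 triples form a triangle.

2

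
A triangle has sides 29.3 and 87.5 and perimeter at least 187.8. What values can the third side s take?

71.0 ≤ s < 116.8

Triangle inequality alone gives 58.2 < s < 116.8.
The perimeter condition gives s ≥ 187.8 − 29.3 − 87.5 = 71.0.
Intersecting the two: 71.0 ≤ s < 116.8.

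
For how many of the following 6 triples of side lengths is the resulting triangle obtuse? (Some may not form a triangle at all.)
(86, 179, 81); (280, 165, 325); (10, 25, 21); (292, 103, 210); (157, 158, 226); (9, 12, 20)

(86,179,81): 81+86 ≤ 179, not a triangle
(280,165,325): 165²+280² = 105625 = 325² → right
(10,25,21): 10²+21² = 541 < 625 = 25² → obtuse
(292,103,210): 103²+210² = 54709 < 85264 = 292² → obtuse
(157,158,226): 157²+158² = 49613 < 51076 = 226² → obtuse
(9,12,20): 9²+12² = 225 < 400 = 20² → obtuse
4 of the 6 are obtuse.

4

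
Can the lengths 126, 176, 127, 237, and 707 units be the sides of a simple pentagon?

For a pentagon, each side must be shorter than the sum of the others.
Here the longest side is 707, but the remaining 4 sides sum to only 666.

No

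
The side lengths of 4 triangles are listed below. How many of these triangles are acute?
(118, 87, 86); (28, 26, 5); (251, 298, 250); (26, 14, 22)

(118,87,86): 86²+87² = 14965 > 13924 = 118² → acute
(28,26,5): 5²+26² = 701 < 784 = 28² → obtuse
(251,298,250): 250²+251² = 125501 > 88804 = 298² → acute
(26,14,22): 14²+22² = 680 > 676 = 26² → acute
3 of the 4 are acute.

3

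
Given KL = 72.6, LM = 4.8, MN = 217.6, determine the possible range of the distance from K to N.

140.2 ≤ KN ≤ 295.0

The maximum is all hops collinear in one direction: 72.6 + 4.8 + 217.6 = 295.0.
The longest hop is 217.6; the others sum to 77.4. Folding the others back against it leaves at least 217.6 − 77.4 = 140.2.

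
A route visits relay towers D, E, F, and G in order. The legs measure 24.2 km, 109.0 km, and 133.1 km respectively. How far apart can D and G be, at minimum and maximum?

0 ≤ DG ≤ 266.3 km

The maximum is all hops collinear in one direction: 24.2 + 109.0 + 133.1 = 266.3.
The longest hop is 133.1; the others sum to 133.2. Since 133.1 ≤ 133.2, the path can fold back on itself completely, so the minimum distance is 0.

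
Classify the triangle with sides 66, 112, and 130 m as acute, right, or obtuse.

right

Compare the square of the longest side to the sum of squares of the other two: 66² + 112² = 16900 = 130².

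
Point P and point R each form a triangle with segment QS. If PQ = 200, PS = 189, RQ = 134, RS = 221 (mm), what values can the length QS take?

From triangle PQS: |200 − 189| < QS < 200 + 189, i.e. 11 < QS < 389.
From triangle RQS: 87 < QS < 355.
Both must hold, so QS lies in the intersection.

87 < QS < 355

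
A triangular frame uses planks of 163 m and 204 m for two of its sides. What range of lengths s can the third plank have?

41 < s < 367

By the triangle inequality, s must be less than 163 + 204 = 367 and greater than |163 − 204| = 41.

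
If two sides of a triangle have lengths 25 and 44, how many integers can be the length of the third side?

The third side lies in the open interval (19, 69).
Integers from 20 to 68 inclusive: 68 − 20 + 1 = 49.

49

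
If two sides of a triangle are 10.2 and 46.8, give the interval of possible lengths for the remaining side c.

By the triangle inequality, c must be less than 10.2 + 46.8 = 57.0 and greater than |10.2 − 46.8| = 36.6.

36.6 < c < 57.0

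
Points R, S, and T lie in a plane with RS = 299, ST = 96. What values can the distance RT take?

By the triangle inequality, |299 − 96| ≤ RT ≤ 299 + 96.

203 ≤ RT ≤ 395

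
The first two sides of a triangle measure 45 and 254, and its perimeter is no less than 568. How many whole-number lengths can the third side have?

30

Triangle inequality: 209 < x < 299. Perimeter ≥ 568 gives x ≥ 568 − 45 − 254 = 269.
So 269 ≤ x < 299; integers 269 through 298: 30 values.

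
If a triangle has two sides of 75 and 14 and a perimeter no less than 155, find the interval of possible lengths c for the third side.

Triangle inequality alone gives 61 < c < 89.
The perimeter condition gives c ≥ 155 − 75 − 14 = 66.
Intersecting the two: 66 ≤ c < 89.

66 ≤ c < 89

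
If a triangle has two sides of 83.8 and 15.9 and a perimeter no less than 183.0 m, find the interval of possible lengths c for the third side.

Triangle inequality alone gives 67.9 < c < 99.7.
The perimeter condition gives c ≥ 183.0 − 83.8 − 15.9 = 83.3.
Intersecting the two: 83.3 ≤ c < 99.7.

83.3 ≤ c < 99.7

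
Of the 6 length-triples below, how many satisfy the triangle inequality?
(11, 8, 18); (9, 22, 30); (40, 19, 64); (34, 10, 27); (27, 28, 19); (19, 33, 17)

5

(8,11,18): 8+11 > 18 → valid
(9,22,30): 9+22 > 30 → valid
(19,40,64): 19+40 ≤ 64 → not valid
(10,27,34): 10+27 > 34 → valid
(19,27,28): 19+27 > 28 → valid
(17,19,33): 17+19 > 33 → valid
5 of the 6 triples form a triangle.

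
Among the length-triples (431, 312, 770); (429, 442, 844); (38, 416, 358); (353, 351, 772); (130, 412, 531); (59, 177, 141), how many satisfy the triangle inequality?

(312,431,770): 312+431 ≤ 770 → not valid
(429,442,844): 429+442 > 844 → valid
(38,358,416): 38+358 ≤ 416 → not valid
(351,353,772): 351+353 ≤ 772 → not valid
(130,412,531): 130+412 > 531 → valid
(59,141,177): 59+141 > 177 → valid
3 of the 6 triples form a triangle.

3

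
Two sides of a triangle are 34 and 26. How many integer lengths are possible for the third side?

The third side lies in the open interval (8, 60).
Integers from 9 to 59 inclusive: 59 − 9 + 1 = 51.

51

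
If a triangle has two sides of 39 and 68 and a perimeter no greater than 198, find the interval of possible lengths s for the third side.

29 < s ≤ 91

Triangle inequality alone gives 29 < s < 107.
The perimeter condition gives s ≤ 198 − 39 − 68 = 91.
Intersecting the two: 29 < s ≤ 91.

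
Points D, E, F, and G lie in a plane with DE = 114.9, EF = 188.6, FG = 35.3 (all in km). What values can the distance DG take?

The maximum is all hops collinear in one direction: 114.9 + 188.6 + 35.3 = 338.8.
The longest hop is 188.6; the others sum to 150.2. Folding the others back against it leaves at least 188.6 − 150.2 = 38.4.

38.4 ≤ DG ≤ 338.8 km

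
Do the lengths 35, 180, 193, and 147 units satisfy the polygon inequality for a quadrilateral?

Yes

A quadrilateral exists iff every side is shorter than the sum of the others — equivalently, the longest side is less than the sum of the rest.
Longest side 193 < 362 (sum of the remaining 3), so yes.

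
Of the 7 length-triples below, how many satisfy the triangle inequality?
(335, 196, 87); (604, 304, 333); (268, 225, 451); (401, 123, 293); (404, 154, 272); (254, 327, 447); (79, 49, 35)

(87,196,335): 87+196 ≤ 335 → not valid
(304,333,604): 304+333 > 604 → valid
(225,268,451): 225+268 > 451 → valid
(123,293,401): 123+293 > 401 → valid
(154,272,404): 154+272 > 404 → valid
(254,327,447): 254+327 > 447 → valid
(35,49,79): 35+49 > 79 → valid
6 of the 7 triples form a triangle.

6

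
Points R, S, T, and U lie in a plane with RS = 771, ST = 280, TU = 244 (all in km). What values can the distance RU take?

247 ≤ RU ≤ 1295 km

The maximum is all hops collinear in one direction: 771 + 280 + 244 = 1295.
The longest hop is 771; the others sum to 524. Folding the others back against it leaves at least 771 − 524 = 247.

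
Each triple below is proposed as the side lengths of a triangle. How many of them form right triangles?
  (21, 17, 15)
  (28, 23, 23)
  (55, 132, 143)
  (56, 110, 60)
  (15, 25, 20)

2

(21,17,15): 15²+17² = 514 > 441 = 21² → acute
(28,23,23): 23²+23² = 1058 > 784 = 28² → acute
(55,132,143): 55²+132² = 20449 = 143² → right
(56,110,60): 56²+60² = 6736 < 12100 = 110² → obtuse
(15,25,20): 15²+20² = 625 = 25² → right
2 of the 5 are right.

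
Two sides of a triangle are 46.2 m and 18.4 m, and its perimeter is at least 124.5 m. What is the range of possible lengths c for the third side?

Triangle inequality alone gives 27.8 < c < 64.6.
The perimeter condition gives c ≥ 124.5 − 46.2 − 18.4 = 59.9.
Intersecting the two: 59.9 ≤ c < 64.6.

59.9 ≤ c < 64.6 m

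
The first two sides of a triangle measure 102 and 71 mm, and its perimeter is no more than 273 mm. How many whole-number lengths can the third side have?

Triangle inequality: 31 < x < 173. Perimeter ≤ 273 gives x ≤ 273 − 102 − 71 = 100.
So 31 < x ≤ 100; integers 32 through 100: 69 values.

69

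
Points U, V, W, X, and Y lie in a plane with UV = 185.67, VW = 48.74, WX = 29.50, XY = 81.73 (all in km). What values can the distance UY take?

25.70 ≤ UY ≤ 345.64 km

The maximum is all hops collinear in one direction: 185.67 + 48.74 + 29.50 + 81.73 = 345.64.
The longest hop is 185.67; the others sum to 159.97. Folding the others back against it leaves at least 185.67 − 159.97 = 25.70.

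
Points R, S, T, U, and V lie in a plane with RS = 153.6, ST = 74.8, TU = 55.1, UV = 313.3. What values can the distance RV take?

29.8 ≤ RV ≤ 596.8

The maximum is all hops collinear in one direction: 153.6 + 74.8 + 55.1 + 313.3 = 596.8.
The longest hop is 313.3; the others sum to 283.5. Folding the others back against it leaves at least 313.3 − 283.5 = 29.8.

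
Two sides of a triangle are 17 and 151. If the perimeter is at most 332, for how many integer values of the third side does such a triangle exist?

30

Triangle inequality: 134 < x < 168. Perimeter ≤ 332 gives x ≤ 332 − 17 − 151 = 164.
So 134 < x ≤ 164; integers 135 through 164: 30 values.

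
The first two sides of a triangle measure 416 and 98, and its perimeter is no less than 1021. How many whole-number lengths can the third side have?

7

Triangle inequality: 318 < x < 514. Perimeter ≥ 1021 gives x ≥ 1021 − 416 − 98 = 507.
So 507 ≤ x < 514; integers 507 through 513: 7 values.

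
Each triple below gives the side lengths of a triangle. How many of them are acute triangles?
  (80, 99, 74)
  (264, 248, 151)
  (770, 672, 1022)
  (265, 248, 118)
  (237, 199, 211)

4

(80,99,74): 74²+80² = 11876 > 9801 = 99² → acute
(264,248,151): 151²+248² = 84305 > 69696 = 264² → acute
(770,672,1022): 672²+770² = 1044484 = 1022² → right
(265,248,118): 118²+248² = 75428 > 70225 = 265² → acute
(237,199,211): 199²+211² = 84122 > 56169 = 237² → acute
4 of the 5 are acute.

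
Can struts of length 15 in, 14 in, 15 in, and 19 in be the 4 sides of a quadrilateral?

Yes

A quadrilateral exists iff every side is shorter than the sum of the others — equivalently, the longest side is less than the sum of the rest.
Longest side 19 < 44 (sum of the remaining 3), so yes.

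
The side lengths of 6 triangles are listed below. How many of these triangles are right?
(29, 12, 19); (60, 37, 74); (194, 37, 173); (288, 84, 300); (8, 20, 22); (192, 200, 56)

(29,12,19): 12²+19² = 505 < 841 = 29² → obtuse
(60,37,74): 37²+60² = 4969 < 5476 = 74² → obtuse
(194,37,173): 37²+173² = 31298 < 37636 = 194² → obtuse
(288,84,300): 84²+288² = 90000 = 300² → right
(8,20,22): 8²+20² = 464 < 484 = 22² → obtuse
(192,200,56): 56²+192² = 40000 = 200² → right
2 of the 6 are right.

2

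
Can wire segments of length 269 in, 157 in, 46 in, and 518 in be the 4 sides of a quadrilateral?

No

For a quadrilateral, each side must be shorter than the sum of the others.
Here the longest side is 518, but the remaining 3 sides sum to only 472.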